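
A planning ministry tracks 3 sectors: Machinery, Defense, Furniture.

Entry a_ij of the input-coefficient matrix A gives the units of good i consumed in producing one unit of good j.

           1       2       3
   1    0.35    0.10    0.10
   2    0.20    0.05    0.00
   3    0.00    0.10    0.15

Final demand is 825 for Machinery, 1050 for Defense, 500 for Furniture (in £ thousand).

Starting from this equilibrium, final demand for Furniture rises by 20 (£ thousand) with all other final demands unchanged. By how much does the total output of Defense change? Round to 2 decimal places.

Δx_2 = 0.79

I − A =
  [   0.65    -0.10    -0.10]
  [  -0.20     0.95     0.00]
  [   0.00    -0.10     0.85]
Cofactors of I−A, C_ij = (−1)^(i+j)·(minor ij) (rows/columns in the sector order above):
  C_11 = (0.95)(0.85) − (0.00)(-0.10) = 0.8075
  C_12 = −[(-0.20)(0.85) − (0.00)(0.00)] = 0.1700
  C_13 = (-0.20)(-0.10) − (0.95)(0.00) = 0.0200
  C_21 = −[(-0.10)(0.85) − (-0.10)(-0.10)] = 0.0950
  C_22 = (0.65)(0.85) − (-0.10)(0.00) = 0.5525
  C_23 = −[(0.65)(-0.10) − (-0.10)(0.00)] = 0.0650
  C_31 = (-0.10)(0.00) − (-0.10)(0.95) = 0.0950
  C_32 = −[(0.65)(0.00) − (-0.10)(-0.20)] = 0.0200
  C_33 = (0.65)(0.95) − (-0.10)(-0.20) = 0.5975
det(I−A) = Σ_j (I−A)_1j·C_1j = (0.65)(0.8075) + (-0.10)(0.1700) + (-0.10)(0.0200) = 0.505875
adj(I−A) = Cᵀ =
  [ 0.8075   0.0950   0.0950]
  [ 0.1700   0.5525   0.0200]
  [ 0.0200   0.0650   0.5975]
(I − A)⁻¹ = adj(I−A) / det(I−A) ≈
  [   1.5962     0.1878     0.1878]
  [   0.3361     1.0922     0.0395]
  [   0.0395     0.1285     1.1811]
Δx = (I − A)⁻¹ Δd with Δd having +20 in the Furniture component and 0 elsewhere.
So Δx_2 = L_23 · (+20), where L_23 = adj(I−A)_23 / det(I−A) = 0.0200 / 0.505875.
Δx_2 = 0.0200 × (+20) / 0.505875 = 0.40 / 0.505875 ≈ 0.79.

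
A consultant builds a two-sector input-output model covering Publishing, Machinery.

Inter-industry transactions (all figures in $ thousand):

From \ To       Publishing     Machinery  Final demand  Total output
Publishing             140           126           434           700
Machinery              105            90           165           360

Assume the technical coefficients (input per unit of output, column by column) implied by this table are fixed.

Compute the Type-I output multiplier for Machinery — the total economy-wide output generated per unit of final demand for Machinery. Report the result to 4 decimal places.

Technical coefficients a_ij = z_ij / X_j:
  a_PP = 140/700 = 0.20, a_MP = 105/700 = 0.15
  a_PM = 126/360 = 0.35, a_MM = 90/360 = 0.25
I − A =
  [   0.80    -0.35]
  [  -0.15     0.75]
det(I−A) = (0.80)(0.75) − (-0.35)(-0.15) = 0.5475
adj(I−A) = [[0.75, 0.35], [0.15, 0.80]]
(I − A)⁻¹ = adj(I−A) / det(I−A) ≈
  [   1.36986     0.63927]
  [   0.27397     1.46119]
The output multiplier for sector j is the column-j sum of the Leontief inverse (I − A)⁻¹ = adj(I−A) / det(I−A).
Column M of adj(I−A): (0.35, 0.80); det(I−A) = 0.5475.
m_M = (0.35 + 0.80) / 0.5475 = 1.15 / 0.5475 ≈ 2.1005.

m_M = 2.1005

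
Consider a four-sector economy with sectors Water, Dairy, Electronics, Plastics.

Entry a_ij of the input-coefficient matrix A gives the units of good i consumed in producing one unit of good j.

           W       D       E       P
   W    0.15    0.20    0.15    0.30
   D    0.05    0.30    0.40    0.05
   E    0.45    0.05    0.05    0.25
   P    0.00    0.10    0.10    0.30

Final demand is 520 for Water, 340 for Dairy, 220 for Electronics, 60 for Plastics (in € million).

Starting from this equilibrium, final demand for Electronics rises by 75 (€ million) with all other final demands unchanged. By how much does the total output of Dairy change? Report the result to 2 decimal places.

I − A =
  [   0.85    -0.20    -0.15    -0.30]
  [  -0.05     0.70    -0.40    -0.05]
  [  -0.45    -0.05     0.95    -0.25]
  [   0.00    -0.10    -0.10     0.70]
Compute the cofactors C_ij = (−1)^(i+j)·(3×3 minor ij) of I−A; the adjugate is their transpose:
adj(I−A) = Cᵀ =
  [ 0.419000   0.167000   0.162750   0.249625]
  [ 0.160250   0.483250   0.249000   0.192125]
  [ 0.221250   0.127500   0.403750   0.248125]
  [ 0.054500   0.087250   0.093250   0.455125]
det(I−A) = Σ_j (I−A)_1j·C_1j = (0.85)(0.419000) + (-0.20)(0.160250) + (-0.15)(0.221250) + (-0.30)(0.054500) = 0.2745625
(I − A)⁻¹ = adj(I−A) / det(I−A) ≈
  [   1.5261     0.6082     0.5928     0.9092]
  [   0.5837     1.7601     0.9069     0.6997]
  [   0.8058     0.4644     1.4705     0.9037]
  [   0.1985     0.3178     0.3396     1.6576]
Δx = (I − A)⁻¹ Δd with Δd having +75 in the Electronics component and 0 elsewhere.
So Δx_D = L_DE · (+75), where L_DE = adj(I−A)_DE / det(I−A) = 0.249000 / 0.2745625.
Δx_D = 0.249000 × (+75) / 0.2745625 = 18.675 / 0.2745625 ≈ 68.02.

Δx_D = 68.02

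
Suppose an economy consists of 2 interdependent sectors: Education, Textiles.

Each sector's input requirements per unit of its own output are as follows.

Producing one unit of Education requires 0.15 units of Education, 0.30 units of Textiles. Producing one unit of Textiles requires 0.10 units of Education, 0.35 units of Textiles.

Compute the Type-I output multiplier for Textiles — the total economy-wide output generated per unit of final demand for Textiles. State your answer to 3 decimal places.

m_2 = 1.818

I − A =
  [   0.85    -0.10]
  [  -0.30     0.65]
det(I−A) = (0.85)(0.65) − (-0.10)(-0.30) = 0.5225
adj(I−A) = [[0.65, 0.10], [0.30, 0.85]]
(I − A)⁻¹ = adj(I−A) / det(I−A) ≈
  [   1.2440     0.1914]
  [   0.5742     1.6268]
The output multiplier for sector j is the column-j sum of the Leontief inverse (I − A)⁻¹ = adj(I−A) / det(I−A).
Column 2 of adj(I−A): (0.10, 0.85); det(I−A) = 0.5225.
m_2 = (0.10 + 0.85) / 0.5225 = 0.95 / 0.5225 ≈ 1.818.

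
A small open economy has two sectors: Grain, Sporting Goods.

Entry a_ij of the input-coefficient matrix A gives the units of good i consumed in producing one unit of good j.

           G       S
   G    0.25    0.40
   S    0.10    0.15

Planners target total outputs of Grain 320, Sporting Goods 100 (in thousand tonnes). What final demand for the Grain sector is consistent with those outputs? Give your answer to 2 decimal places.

I − A =
  [   0.75    -0.40]
  [  -0.10     0.85]
d = (I − A) x:
  d_G = (+0.75)·320 + (-0.40)·100 = 200.00
  d_S = (-0.10)·320 + (+0.85)·100 = 53.00

d_G = 200.00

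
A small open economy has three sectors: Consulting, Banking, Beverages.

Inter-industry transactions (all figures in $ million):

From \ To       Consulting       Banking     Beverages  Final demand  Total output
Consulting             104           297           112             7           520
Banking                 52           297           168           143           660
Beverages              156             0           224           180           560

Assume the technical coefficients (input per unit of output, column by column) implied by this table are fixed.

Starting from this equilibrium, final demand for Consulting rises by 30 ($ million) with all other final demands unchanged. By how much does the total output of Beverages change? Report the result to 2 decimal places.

Technical coefficients a_ij = z_ij / X_j:
  a_11 = 104/520 = 0.20, a_21 = 52/520 = 0.10, a_31 = 156/520 = 0.30
  a_12 = 297/660 = 0.45, a_22 = 297/660 = 0.45, a_32 = 0/660 = 0.00
  a_13 = 112/560 = 0.20, a_23 = 168/560 = 0.30, a_33 = 224/560 = 0.40
I − A =
  [   0.80    -0.45    -0.20]
  [  -0.10     0.55    -0.30]
  [  -0.30     0.00     0.60]
Cofactors of I−A, C_ij = (−1)^(i+j)·(minor ij) (rows/columns in the sector order above):
  C_11 = (0.55)(0.60) − (-0.30)(0.00) = 0.3300
  C_12 = −[(-0.10)(0.60) − (-0.30)(-0.30)] = 0.1500
  C_13 = (-0.10)(0.00) − (0.55)(-0.30) = 0.1650
  C_21 = −[(-0.45)(0.60) − (-0.20)(0.00)] = 0.2700
  C_22 = (0.80)(0.60) − (-0.20)(-0.30) = 0.4200
  C_23 = −[(0.80)(0.00) − (-0.45)(-0.30)] = 0.1350
  C_31 = (-0.45)(-0.30) − (-0.20)(0.55) = 0.2450
  C_32 = −[(0.80)(-0.30) − (-0.20)(-0.10)] = 0.2600
  C_33 = (0.80)(0.55) − (-0.45)(-0.10) = 0.3950
det(I−A) = Σ_j (I−A)_1j·C_1j = (0.80)(0.3300) + (-0.45)(0.1500) + (-0.20)(0.1650) = 0.1635
adj(I−A) = Cᵀ =
  [ 0.3300   0.2700   0.2450]
  [ 0.1500   0.4200   0.2600]
  [ 0.1650   0.1350   0.3950]
(I − A)⁻¹ = adj(I−A) / det(I−A) ≈
  [   2.0183     1.6514     1.4985]
  [   0.9174     2.5688     1.5902]
  [   1.0092     0.8257     2.4159]
Δx = (I − A)⁻¹ Δd with Δd having +30 in the Consulting component and 0 elsewhere.
So Δx_3 = L_31 · (+30), where L_31 = adj(I−A)_31 / det(I−A) = 0.1650 / 0.1635.
Δx_3 = 0.1650 × (+30) / 0.1635 = 4.95 / 0.1635 ≈ 30.28.

Δx_3 = 30.28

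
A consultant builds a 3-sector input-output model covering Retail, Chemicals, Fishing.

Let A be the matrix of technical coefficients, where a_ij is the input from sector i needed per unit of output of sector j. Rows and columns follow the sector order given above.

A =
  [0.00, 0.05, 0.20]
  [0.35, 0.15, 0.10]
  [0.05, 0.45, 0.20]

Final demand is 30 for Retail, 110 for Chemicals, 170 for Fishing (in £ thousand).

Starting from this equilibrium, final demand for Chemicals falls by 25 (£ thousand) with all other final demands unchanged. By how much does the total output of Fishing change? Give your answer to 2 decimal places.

I − A =
  [   1.00    -0.05    -0.20]
  [  -0.35     0.85    -0.10]
  [  -0.05    -0.45     0.80]
Cofactors of I−A, C_ij = (−1)^(i+j)·(minor ij) (rows/columns in the sector order above):
  C_11 = (0.85)(0.80) − (-0.10)(-0.45) = 0.6350
  C_12 = −[(-0.35)(0.80) − (-0.10)(-0.05)] = 0.2850
  C_13 = (-0.35)(-0.45) − (0.85)(-0.05) = 0.2000
  C_21 = −[(-0.05)(0.80) − (-0.20)(-0.45)] = 0.1300
  C_22 = (1.00)(0.80) − (-0.20)(-0.05) = 0.7900
  C_23 = −[(1.00)(-0.45) − (-0.05)(-0.05)] = 0.4525
  C_31 = (-0.05)(-0.10) − (-0.20)(0.85) = 0.1750
  C_32 = −[(1.00)(-0.10) − (-0.20)(-0.35)] = 0.1700
  C_33 = (1.00)(0.85) − (-0.05)(-0.35) = 0.8325
det(I−A) = Σ_j (I−A)_1j·C_1j = (1.00)(0.6350) + (-0.05)(0.2850) + (-0.20)(0.2000) = 0.58075
adj(I−A) = Cᵀ =
  [ 0.6350   0.1300   0.1750]
  [ 0.2850   0.7900   0.1700]
  [ 0.2000   0.4525   0.8325]
(I − A)⁻¹ = adj(I−A) / det(I−A) ≈
  [   1.0934     0.2238     0.3013]
  [   0.4907     1.3603     0.2927]
  [   0.3444     0.7792     1.4335]
Δx = (I − A)⁻¹ Δd with Δd having -25 in the Chemicals component and 0 elsewhere.
So Δx_F = L_FC · (-25), where L_FC = adj(I−A)_FC / det(I−A) = 0.4525 / 0.58075.
Δx_F = 0.4525 × (-25) / 0.58075 = -11.3125 / 0.58075 ≈ -19.48.

Δx_F = -19.48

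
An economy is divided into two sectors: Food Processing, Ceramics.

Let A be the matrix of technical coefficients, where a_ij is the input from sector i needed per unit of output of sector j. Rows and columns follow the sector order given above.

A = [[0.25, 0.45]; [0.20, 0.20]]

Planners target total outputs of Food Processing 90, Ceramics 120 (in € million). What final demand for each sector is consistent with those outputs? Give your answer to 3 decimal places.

d_F = 13.500, d_C = 78.000

I − A =
  [   0.75    -0.45]
  [  -0.20     0.80]
d = (I − A) x:
  d_F = (+0.75)·90 + (-0.45)·120 = 13.500
  d_C = (-0.20)·90 + (+0.80)·120 = 78.000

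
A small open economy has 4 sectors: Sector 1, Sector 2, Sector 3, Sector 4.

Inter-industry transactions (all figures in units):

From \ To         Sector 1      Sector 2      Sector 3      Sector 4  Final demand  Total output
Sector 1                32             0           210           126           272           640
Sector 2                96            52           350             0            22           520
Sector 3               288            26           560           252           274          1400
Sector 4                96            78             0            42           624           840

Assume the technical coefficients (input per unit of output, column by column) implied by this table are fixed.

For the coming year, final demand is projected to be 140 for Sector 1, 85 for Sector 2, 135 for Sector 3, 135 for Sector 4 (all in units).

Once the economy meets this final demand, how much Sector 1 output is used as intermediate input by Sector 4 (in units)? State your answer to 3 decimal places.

z_14 = 34.899

Technical coefficients a_ij = z_ij / X_j:
  a_11 = 32/640 = 0.05, a_21 = 96/640 = 0.15, a_31 = 288/640 = 0.45, a_41 = 96/640 = 0.15
  a_12 = 0/520 = 0.00, a_22 = 52/520 = 0.10, a_32 = 26/520 = 0.05, a_42 = 78/520 = 0.15
  a_13 = 210/1400 = 0.15, a_23 = 350/1400 = 0.25, a_33 = 560/1400 = 0.40, a_43 = 0/1400 = 0.00
  a_14 = 126/840 = 0.15, a_24 = 0/840 = 0.00, a_34 = 252/840 = 0.30, a_44 = 42/840 = 0.05
I − A =
  [   0.95     0.00    -0.15    -0.15]
  [  -0.15     0.90    -0.25     0.00]
  [  -0.45    -0.05     0.60    -0.30]
  [  -0.15    -0.15     0.00     0.95]
Compute the cofactors C_ij = (−1)^(i+j)·(3×3 minor ij) of I−A; the adjugate is their transpose:
adj(I−A) = Cᵀ =
  [ 0.489875   0.027375   0.133875   0.119625]
  [ 0.203625   0.457125   0.241375   0.108375]
  [ 0.439125   0.096875   0.788625   0.318375]
  [ 0.109500   0.076500   0.059250   0.439250]
det(I−A) = Σ_j (I−A)_1j·C_1j = (0.95)(0.489875) + (0.00)(0.203625) + (-0.15)(0.439125) + (-0.15)(0.109500) = 0.3830875
(I − A)⁻¹ = adj(I−A) / det(I−A) ≈
  [   1.2788     0.0715     0.3495     0.3123]
  [   0.5315     1.1933     0.6301     0.2829]
  [   1.1463     0.2529     2.0586     0.8311]
  [   0.2858     0.1997     0.1547     1.1466]
First solve x = (I − A)⁻¹ d = adj(I−A)·d / det(I−A); in particular x_4 = (0.109500·140 + 0.076500·85 + 0.059250·135 + 0.439250·135) / 0.3830875 = 89.13 / 0.3830875 ≈ 232.66225.
Intermediate flow from 1 to 4: z_14 = a_14 · x_4 = 0.15 × 89.13 / 0.3830875 = 13.3695 / 0.3830875 ≈ 34.899.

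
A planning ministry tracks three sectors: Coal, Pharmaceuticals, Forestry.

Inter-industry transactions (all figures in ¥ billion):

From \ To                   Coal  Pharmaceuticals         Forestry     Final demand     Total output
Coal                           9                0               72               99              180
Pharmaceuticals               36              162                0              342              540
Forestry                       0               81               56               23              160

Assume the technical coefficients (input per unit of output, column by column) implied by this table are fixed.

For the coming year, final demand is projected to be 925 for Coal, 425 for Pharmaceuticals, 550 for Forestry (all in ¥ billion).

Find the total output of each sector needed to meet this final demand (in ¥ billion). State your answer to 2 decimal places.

x_1 = 1487.31, x_2 = 1032.09, x_3 = 1084.33

Technical coefficients a_ij = z_ij / X_j:
  a_11 = 9/180 = 0.05, a_21 = 36/180 = 0.20, a_31 = 0/180 = 0.00
  a_12 = 0/540 = 0.00, a_22 = 162/540 = 0.30, a_32 = 81/540 = 0.15
  a_13 = 72/160 = 0.45, a_23 = 0/160 = 0.00, a_33 = 56/160 = 0.35
I − A =
  [   0.95     0.00    -0.45]
  [  -0.20     0.70     0.00]
  [   0.00    -0.15     0.65]
Cofactors of I−A, C_ij = (−1)^(i+j)·(minor ij) (rows/columns in the sector order above):
  C_11 = (0.70)(0.65) − (0.00)(-0.15) = 0.4550
  C_12 = −[(-0.20)(0.65) − (0.00)(0.00)] = 0.1300
  C_13 = (-0.20)(-0.15) − (0.70)(0.00) = 0.0300
  C_21 = −[(0.00)(0.65) − (-0.45)(-0.15)] = 0.0675
  C_22 = (0.95)(0.65) − (-0.45)(0.00) = 0.6175
  C_23 = −[(0.95)(-0.15) − (0.00)(0.00)] = 0.1425
  C_31 = (0.00)(0.00) − (-0.45)(0.70) = 0.3150
  C_32 = −[(0.95)(0.00) − (-0.45)(-0.20)] = 0.0900
  C_33 = (0.95)(0.70) − (0.00)(-0.20) = 0.6650
det(I−A) = Σ_j (I−A)_1j·C_1j = (0.95)(0.4550) + (0.00)(0.1300) + (-0.45)(0.0300) = 0.41875
adj(I−A) = Cᵀ =
  [ 0.4550   0.0675   0.3150]
  [ 0.1300   0.6175   0.0900]
  [ 0.0300   0.1425   0.6650]
(I − A)⁻¹ = adj(I−A) / det(I−A) ≈
  [   1.0866     0.1612     0.7522]
  [   0.3104     1.4746     0.2149]
  [   0.0716     0.3403     1.5881]
x = (I − A)⁻¹ d = adj(I−A)·d / det(I−A), with det(I−A) = 0.41875:
  x_1 = (0.4550·925 + 0.0675·425 + 0.3150·550) / 0.41875 = 622.8125 / 0.41875 ≈ 1487.31
  x_2 = (0.1300·925 + 0.6175·425 + 0.0900·550) / 0.41875 = 432.1875 / 0.41875 ≈ 1032.09
  x_3 = (0.0300·925 + 0.1425·425 + 0.6650·550) / 0.41875 = 454.0625 / 0.41875 ≈ 1084.33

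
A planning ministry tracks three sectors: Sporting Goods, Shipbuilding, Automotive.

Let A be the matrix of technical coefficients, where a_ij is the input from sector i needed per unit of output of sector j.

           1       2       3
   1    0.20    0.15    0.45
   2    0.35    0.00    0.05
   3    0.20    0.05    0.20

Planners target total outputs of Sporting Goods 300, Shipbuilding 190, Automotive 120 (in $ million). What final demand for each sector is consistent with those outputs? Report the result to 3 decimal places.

I − A =
  [   0.80    -0.15    -0.45]
  [  -0.35     1.00    -0.05]
  [  -0.20    -0.05     0.80]
d = (I − A) x:
  d_1 = (+0.80)·300 + (-0.15)·190 + (-0.45)·120 = 157.500
  d_2 = (-0.35)·300 + (+1.00)·190 + (-0.05)·120 = 79.000
  d_3 = (-0.20)·300 + (-0.05)·190 + (+0.80)·120 = 26.500

d_1 = 157.500, d_2 = 79.000, d_3 = 26.500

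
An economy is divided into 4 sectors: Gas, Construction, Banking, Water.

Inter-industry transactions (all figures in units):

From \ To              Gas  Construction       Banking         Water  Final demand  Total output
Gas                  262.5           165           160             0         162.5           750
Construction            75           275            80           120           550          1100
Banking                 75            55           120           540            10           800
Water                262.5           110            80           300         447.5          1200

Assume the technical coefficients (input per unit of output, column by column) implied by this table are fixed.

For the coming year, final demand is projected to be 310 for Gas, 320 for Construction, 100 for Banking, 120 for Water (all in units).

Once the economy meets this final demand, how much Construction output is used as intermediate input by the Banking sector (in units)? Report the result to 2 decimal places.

Technical coefficients a_ij = z_ij / X_j:
  a_11 = 262.5/750 = 0.35, a_21 = 75/750 = 0.10, a_31 = 75/750 = 0.10, a_41 = 262.5/750 = 0.35
  a_12 = 165/1100 = 0.15, a_22 = 275/1100 = 0.25, a_32 = 55/1100 = 0.05, a_42 = 110/1100 = 0.10
  a_13 = 160/800 = 0.20, a_23 = 80/800 = 0.10, a_33 = 120/800 = 0.15, a_43 = 80/800 = 0.10
  a_14 = 0/1200 = 0.00, a_24 = 120/1200 = 0.10, a_34 = 540/1200 = 0.45, a_44 = 300/1200 = 0.25
I − A =
  [   0.65    -0.15    -0.20     0.00]
  [  -0.10     0.75    -0.10    -0.10]
  [  -0.10    -0.05     0.85    -0.45]
  [  -0.35    -0.10    -0.10     0.75]
Compute the cofactors C_ij = (−1)^(i+j)·(3×3 minor ij) of I−A; the adjugate is their transpose:
adj(I−A) = Cᵀ =
  [ 0.427125   0.105375   0.123250   0.088000]
  [ 0.113250   0.338625   0.077250   0.091500]
  [ 0.183375   0.088500   0.342625   0.217375]
  [ 0.238875   0.106125   0.113500   0.380875]
det(I−A) = Σ_j (I−A)_1j·C_1j = (0.65)(0.427125) + (-0.15)(0.113250) + (-0.20)(0.183375) + (0.00)(0.238875) = 0.22396875
(I − A)⁻¹ = adj(I−A) / det(I−A) ≈
  [   1.9071     0.4705     0.5503     0.3929]
  [   0.5057     1.5119     0.3449     0.4085]
  [   0.8188     0.3951     1.5298     0.9706]
  [   1.0666     0.4738     0.5068     1.7006]
First solve x = (I − A)⁻¹ d = adj(I−A)·d / det(I−A); in particular x_3 = (0.183375·310 + 0.088500·320 + 0.342625·100 + 0.217375·120) / 0.22396875 = 145.51375 / 0.22396875 ≈ 649.7056.
Intermediate flow from 2 to 3: z_23 = a_23 · x_3 = 0.10 × 145.51375 / 0.22396875 = 14.551375 / 0.22396875 ≈ 64.97.

z_23 = 64.97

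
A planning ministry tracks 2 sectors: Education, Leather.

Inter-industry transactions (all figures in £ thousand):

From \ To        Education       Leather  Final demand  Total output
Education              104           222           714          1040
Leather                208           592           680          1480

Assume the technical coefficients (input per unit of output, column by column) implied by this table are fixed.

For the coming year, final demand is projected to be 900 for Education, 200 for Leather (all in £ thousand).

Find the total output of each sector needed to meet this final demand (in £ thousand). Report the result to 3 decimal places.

Technical coefficients a_ij = z_ij / X_j:
  a_EE = 104/1040 = 0.10, a_LE = 208/1040 = 0.20
  a_EL = 222/1480 = 0.15, a_LL = 592/1480 = 0.40
I − A =
  [   0.90    -0.15]
  [  -0.20     0.60]
det(I−A) = (0.90)(0.60) − (-0.15)(-0.20) = 0.5100
adj(I−A) = [[0.60, 0.15], [0.20, 0.90]]
(I − A)⁻¹ = adj(I−A) / det(I−A) ≈
  [   1.1765     0.2941]
  [   0.3922     1.7647]
x = (I − A)⁻¹ d = adj(I−A)·d / det(I−A), with det(I−A) = 0.5100:
  x_E = (0.60·900 + 0.15·200) / 0.5100 = 570.00 / 0.5100 ≈ 1117.647
  x_L = (0.20·900 + 0.90·200) / 0.5100 = 360.00 / 0.5100 ≈ 705.882

x_E = 1117.647, x_L = 705.882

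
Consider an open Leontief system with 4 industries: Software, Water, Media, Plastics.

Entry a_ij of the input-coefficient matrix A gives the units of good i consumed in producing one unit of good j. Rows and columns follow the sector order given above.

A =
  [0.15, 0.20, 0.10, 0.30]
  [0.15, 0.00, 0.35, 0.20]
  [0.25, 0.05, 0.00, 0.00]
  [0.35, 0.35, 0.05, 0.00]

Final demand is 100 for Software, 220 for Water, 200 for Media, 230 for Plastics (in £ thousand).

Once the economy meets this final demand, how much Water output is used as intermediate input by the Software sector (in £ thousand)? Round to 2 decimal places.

I − A =
  [   0.85    -0.20    -0.10    -0.30]
  [  -0.15     1.00    -0.35    -0.20]
  [  -0.25    -0.05     1.00     0.00]
  [  -0.35    -0.35    -0.05     1.00]
Compute the cofactors C_ij = (−1)^(i+j)·(3×3 minor ij) of I−A; the adjugate is their transpose:
adj(I−A) = Cᵀ =
  [ 0.912000   0.310750   0.216750   0.335750]
  [ 0.310000   0.716250   0.293500   0.236250]
  [ 0.243500   0.113500   0.625750   0.095750]
  [ 0.439875   0.365125   0.209875   0.761875]
det(I−A) = Σ_j (I−A)_1j·C_1j = (0.85)(0.912000) + (-0.20)(0.310000) + (-0.10)(0.243500) + (-0.30)(0.439875) = 0.5568875
(I − A)⁻¹ = adj(I−A) / det(I−A) ≈
  [   1.6377     0.5580     0.3892     0.6029]
  [   0.5567     1.2862     0.5270     0.4242]
  [   0.4373     0.2038     1.1237     0.1719]
  [   0.7899     0.6557     0.3769     1.3681]
First solve x = (I − A)⁻¹ d = adj(I−A)·d / det(I−A); in particular x_1 = (0.912000·100 + 0.310750·220 + 0.216750·200 + 0.335750·230) / 0.5568875 = 280.1375 / 0.5568875 ≈ 503.0415.
Intermediate flow from 2 to 1: z_21 = a_21 · x_1 = 0.15 × 280.1375 / 0.5568875 = 42.020625 / 0.5568875 ≈ 75.46.

z_21 = 75.46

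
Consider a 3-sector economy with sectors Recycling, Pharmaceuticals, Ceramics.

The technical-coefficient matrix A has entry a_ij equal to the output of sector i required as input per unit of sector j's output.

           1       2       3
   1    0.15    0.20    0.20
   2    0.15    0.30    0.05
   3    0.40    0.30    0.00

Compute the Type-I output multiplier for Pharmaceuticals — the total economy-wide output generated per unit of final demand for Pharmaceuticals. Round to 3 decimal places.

I − A =
  [   0.85    -0.20    -0.20]
  [  -0.15     0.70    -0.05]
  [  -0.40    -0.30     1.00]
Cofactors of I−A, C_ij = (−1)^(i+j)·(minor ij) (rows/columns in the sector order above):
  C_11 = (0.70)(1.00) − (-0.05)(-0.30) = 0.6850
  C_12 = −[(-0.15)(1.00) − (-0.05)(-0.40)] = 0.1700
  C_13 = (-0.15)(-0.30) − (0.70)(-0.40) = 0.3250
  C_21 = −[(-0.20)(1.00) − (-0.20)(-0.30)] = 0.2600
  C_22 = (0.85)(1.00) − (-0.20)(-0.40) = 0.7700
  C_23 = −[(0.85)(-0.30) − (-0.20)(-0.40)] = 0.3350
  C_31 = (-0.20)(-0.05) − (-0.20)(0.70) = 0.1500
  C_32 = −[(0.85)(-0.05) − (-0.20)(-0.15)] = 0.0725
  C_33 = (0.85)(0.70) − (-0.20)(-0.15) = 0.5650
det(I−A) = Σ_j (I−A)_1j·C_1j = (0.85)(0.6850) + (-0.20)(0.1700) + (-0.20)(0.3250) = 0.48325
adj(I−A) = Cᵀ =
  [ 0.6850   0.2600   0.1500]
  [ 0.1700   0.7700   0.0725]
  [ 0.3250   0.3350   0.5650]
(I − A)⁻¹ = adj(I−A) / det(I−A) ≈
  [   1.4175     0.5380     0.3104]
  [   0.3518     1.5934     0.1500]
  [   0.6725     0.6932     1.1692]
The output multiplier for sector j is the column-j sum of the Leontief inverse (I − A)⁻¹ = adj(I−A) / det(I−A).
Column 2 of adj(I−A): (0.2600, 0.7700, 0.3350); det(I−A) = 0.48325.
m_2 = (0.2600 + 0.7700 + 0.3350) / 0.48325 = 1.365 / 0.48325 ≈ 2.825.

m_2 = 2.825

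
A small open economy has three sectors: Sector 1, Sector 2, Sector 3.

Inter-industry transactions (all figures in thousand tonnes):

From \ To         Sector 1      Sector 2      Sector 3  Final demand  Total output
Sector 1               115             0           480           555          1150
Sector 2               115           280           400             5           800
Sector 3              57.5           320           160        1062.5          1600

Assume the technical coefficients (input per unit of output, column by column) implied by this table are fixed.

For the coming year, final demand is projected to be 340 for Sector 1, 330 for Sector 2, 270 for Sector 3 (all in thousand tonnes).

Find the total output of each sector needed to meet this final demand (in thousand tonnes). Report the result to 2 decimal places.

Technical coefficients a_ij = z_ij / X_j:
  a_11 = 115/1150 = 0.10, a_21 = 115/1150 = 0.10, a_31 = 57.5/1150 = 0.05
  a_12 = 0/800 = 0.00, a_22 = 280/800 = 0.35, a_32 = 320/800 = 0.40
  a_13 = 480/1600 = 0.30, a_23 = 400/1600 = 0.25, a_33 = 160/1600 = 0.10
I − A =
  [   0.90     0.00    -0.30]
  [  -0.10     0.65    -0.25]
  [  -0.05    -0.40     0.90]
Cofactors of I−A, C_ij = (−1)^(i+j)·(minor ij) (rows/columns in the sector order above):
  C_11 = (0.65)(0.90) − (-0.25)(-0.40) = 0.4850
  C_12 = −[(-0.10)(0.90) − (-0.25)(-0.05)] = 0.1025
  C_13 = (-0.10)(-0.40) − (0.65)(-0.05) = 0.0725
  C_21 = −[(0.00)(0.90) − (-0.30)(-0.40)] = 0.1200
  C_22 = (0.90)(0.90) − (-0.30)(-0.05) = 0.7950
  C_23 = −[(0.90)(-0.40) − (0.00)(-0.05)] = 0.3600
  C_31 = (0.00)(-0.25) − (-0.30)(0.65) = 0.1950
  C_32 = −[(0.90)(-0.25) − (-0.30)(-0.10)] = 0.2550
  C_33 = (0.90)(0.65) − (0.00)(-0.10) = 0.5850
det(I−A) = Σ_j (I−A)_1j·C_1j = (0.90)(0.4850) + (0.00)(0.1025) + (-0.30)(0.0725) = 0.41475
adj(I−A) = Cᵀ =
  [ 0.4850   0.1200   0.1950]
  [ 0.1025   0.7950   0.2550]
  [ 0.0725   0.3600   0.5850]
(I − A)⁻¹ = adj(I−A) / det(I−A) ≈
  [   1.1694     0.2893     0.4702]
  [   0.2471     1.9168     0.6148]
  [   0.1748     0.8680     1.4105]
x = (I − A)⁻¹ d = adj(I−A)·d / det(I−A), with det(I−A) = 0.41475:
  x_1 = (0.4850·340 + 0.1200·330 + 0.1950·270) / 0.41475 = 257.15 / 0.41475 ≈ 620.01
  x_2 = (0.1025·340 + 0.7950·330 + 0.2550·270) / 0.41475 = 366.05 / 0.41475 ≈ 882.58
  x_3 = (0.0725·340 + 0.3600·330 + 0.5850·270) / 0.41475 = 301.40 / 0.41475 ≈ 726.70

x_1 = 620.01, x_2 = 882.58, x_3 = 726.70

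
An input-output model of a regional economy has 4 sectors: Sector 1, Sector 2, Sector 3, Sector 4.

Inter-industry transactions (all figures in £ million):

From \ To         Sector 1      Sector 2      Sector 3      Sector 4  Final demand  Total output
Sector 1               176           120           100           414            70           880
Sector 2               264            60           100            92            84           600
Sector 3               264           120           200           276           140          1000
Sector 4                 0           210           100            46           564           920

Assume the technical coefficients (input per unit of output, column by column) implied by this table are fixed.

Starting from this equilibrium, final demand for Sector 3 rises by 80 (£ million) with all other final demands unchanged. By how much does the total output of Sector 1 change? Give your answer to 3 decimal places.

Δx_1 = 37.796

Technical coefficients a_ij = z_ij / X_j:
  a_11 = 176/880 = 0.20, a_21 = 264/880 = 0.30, a_31 = 264/880 = 0.30, a_41 = 0/880 = 0.00
  a_12 = 120/600 = 0.20, a_22 = 60/600 = 0.10, a_32 = 120/600 = 0.20, a_42 = 210/600 = 0.35
  a_13 = 100/1000 = 0.10, a_23 = 100/1000 = 0.10, a_33 = 200/1000 = 0.20, a_43 = 100/1000 = 0.10
  a_14 = 414/920 = 0.45, a_24 = 92/920 = 0.10, a_34 = 276/920 = 0.30, a_44 = 46/920 = 0.05
I − A =
  [   0.80    -0.20    -0.10    -0.45]
  [  -0.30     0.90    -0.10    -0.10]
  [  -0.30    -0.20     0.80    -0.30]
  [   0.00    -0.35    -0.10     0.95]
Compute the cofactors C_ij = (−1)^(i+j)·(3×3 minor ij) of I−A; the adjugate is their transpose:
adj(I−A) = Cᵀ =
  [ 0.59750   0.31050   0.15925   0.36600]
  [ 0.25050   0.54200   0.12600   0.21550]
  [ 0.33450   0.34025   0.55175   0.36850]
  [ 0.12750   0.23550   0.10450   0.47300]
det(I−A) = Σ_j (I−A)_1j·C_1j = (0.80)(0.59750) + (-0.20)(0.25050) + (-0.10)(0.33450) + (-0.45)(0.12750) = 0.337075
(I − A)⁻¹ = adj(I−A) / det(I−A) ≈
  [   1.7726     0.9212     0.4724     1.0858]
  [   0.7432     1.6080     0.3738     0.6393]
  [   0.9924     1.0094     1.6369     1.0932]
  [   0.3783     0.6987     0.3100     1.4032]
Δx = (I − A)⁻¹ Δd with Δd having +80 in the Sector 3 component and 0 elsewhere.
So Δx_1 = L_13 · (+80), where L_13 = adj(I−A)_13 / det(I−A) = 0.15925 / 0.337075.
Δx_1 = 0.15925 × (+80) / 0.337075 = 12.74 / 0.337075 ≈ 37.796.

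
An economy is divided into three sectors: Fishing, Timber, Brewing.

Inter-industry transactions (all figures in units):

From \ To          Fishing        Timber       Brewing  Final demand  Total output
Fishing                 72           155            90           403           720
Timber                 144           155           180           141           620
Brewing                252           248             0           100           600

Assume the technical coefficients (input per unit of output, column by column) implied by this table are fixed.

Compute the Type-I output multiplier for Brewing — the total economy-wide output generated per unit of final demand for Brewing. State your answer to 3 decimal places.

Technical coefficients a_ij = z_ij / X_j:
  a_11 = 72/720 = 0.10, a_21 = 144/720 = 0.20, a_31 = 252/720 = 0.35
  a_12 = 155/620 = 0.25, a_22 = 155/620 = 0.25, a_32 = 248/620 = 0.40
  a_13 = 90/600 = 0.15, a_23 = 180/600 = 0.30, a_33 = 0/600 = 0.00
I − A =
  [   0.90    -0.25    -0.15]
  [  -0.20     0.75    -0.30]
  [  -0.35    -0.40     1.00]
Cofactors of I−A, C_ij = (−1)^(i+j)·(minor ij) (rows/columns in the sector order above):
  C_11 = (0.75)(1.00) − (-0.30)(-0.40) = 0.6300
  C_12 = −[(-0.20)(1.00) − (-0.30)(-0.35)] = 0.3050
  C_13 = (-0.20)(-0.40) − (0.75)(-0.35) = 0.3425
  C_21 = −[(-0.25)(1.00) − (-0.15)(-0.40)] = 0.3100
  C_22 = (0.90)(1.00) − (-0.15)(-0.35) = 0.8475
  C_23 = −[(0.90)(-0.40) − (-0.25)(-0.35)] = 0.4475
  C_31 = (-0.25)(-0.30) − (-0.15)(0.75) = 0.1875
  C_32 = −[(0.90)(-0.30) − (-0.15)(-0.20)] = 0.3000
  C_33 = (0.90)(0.75) − (-0.25)(-0.20) = 0.6250
det(I−A) = Σ_j (I−A)_1j·C_1j = (0.90)(0.6300) + (-0.25)(0.3050) + (-0.15)(0.3425) = 0.439375
adj(I−A) = Cᵀ =
  [ 0.6300   0.3100   0.1875]
  [ 0.3050   0.8475   0.3000]
  [ 0.3425   0.4475   0.6250]
(I − A)⁻¹ = adj(I−A) / det(I−A) ≈
  [   1.4339     0.7055     0.4267]
  [   0.6942     1.9289     0.6828]
  [   0.7795     1.0185     1.4225]
The output multiplier for sector j is the column-j sum of the Leontief inverse (I − A)⁻¹ = adj(I−A) / det(I−A).
Column 3 of adj(I−A): (0.1875, 0.3000, 0.6250); det(I−A) = 0.439375.
m_3 = (0.1875 + 0.3000 + 0.6250) / 0.439375 = 1.1125 / 0.439375 ≈ 2.532.

m_3 = 2.532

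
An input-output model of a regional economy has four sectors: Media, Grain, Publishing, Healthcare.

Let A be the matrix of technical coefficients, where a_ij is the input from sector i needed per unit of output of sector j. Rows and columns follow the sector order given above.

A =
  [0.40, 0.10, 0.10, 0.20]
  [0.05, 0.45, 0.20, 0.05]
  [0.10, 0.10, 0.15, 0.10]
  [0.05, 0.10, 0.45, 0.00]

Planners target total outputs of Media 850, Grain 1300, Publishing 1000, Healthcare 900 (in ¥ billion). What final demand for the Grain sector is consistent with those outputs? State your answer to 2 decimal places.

I − A =
  [   0.60    -0.10    -0.10    -0.20]
  [  -0.05     0.55    -0.20    -0.05]
  [  -0.10    -0.10     0.85    -0.10]
  [  -0.05    -0.10    -0.45     1.00]
d = (I − A) x:
  d_M = (+0.60)·850 + (-0.10)·1300 + (-0.10)·1000 + (-0.20)·900 = 100.00
  d_G = (-0.05)·850 + (+0.55)·1300 + (-0.20)·1000 + (-0.05)·900 = 427.50
  d_P = (-0.10)·850 + (-0.10)·1300 + (+0.85)·1000 + (-0.10)·900 = 545.00
  d_H = (-0.05)·850 + (-0.10)·1300 + (-0.45)·1000 + (+1.00)·900 = 277.50

d_G = 427.50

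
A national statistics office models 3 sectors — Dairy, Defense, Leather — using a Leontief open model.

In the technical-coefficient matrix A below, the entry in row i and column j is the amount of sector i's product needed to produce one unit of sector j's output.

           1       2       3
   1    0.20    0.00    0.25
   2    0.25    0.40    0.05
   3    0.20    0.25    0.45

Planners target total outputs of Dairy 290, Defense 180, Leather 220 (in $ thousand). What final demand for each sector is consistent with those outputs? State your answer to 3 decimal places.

d_1 = 177.000, d_2 = 24.500, d_3 = 18.000

I − A =
  [   0.80     0.00    -0.25]
  [  -0.25     0.60    -0.05]
  [  -0.20    -0.25     0.55]
d = (I − A) x:
  d_1 = (+0.80)·290 + (+0.00)·180 + (-0.25)·220 = 177.000
  d_2 = (-0.25)·290 + (+0.60)·180 + (-0.05)·220 = 24.500
  d_3 = (-0.20)·290 + (-0.25)·180 + (+0.55)·220 = 18.000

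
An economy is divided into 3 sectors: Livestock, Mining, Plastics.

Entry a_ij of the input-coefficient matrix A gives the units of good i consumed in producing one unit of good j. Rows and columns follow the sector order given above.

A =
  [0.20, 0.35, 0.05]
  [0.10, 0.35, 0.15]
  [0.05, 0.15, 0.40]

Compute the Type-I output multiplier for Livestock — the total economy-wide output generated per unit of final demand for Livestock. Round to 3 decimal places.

m_L = 1.800

I − A =
  [   0.80    -0.35    -0.05]
  [  -0.10     0.65    -0.15]
  [  -0.05    -0.15     0.60]
Cofactors of I−A, C_ij = (−1)^(i+j)·(minor ij) (rows/columns in the sector order above):
  C_11 = (0.65)(0.60) − (-0.15)(-0.15) = 0.3675
  C_12 = −[(-0.10)(0.60) − (-0.15)(-0.05)] = 0.0675
  C_13 = (-0.10)(-0.15) − (0.65)(-0.05) = 0.0475
  C_21 = −[(-0.35)(0.60) − (-0.05)(-0.15)] = 0.2175
  C_22 = (0.80)(0.60) − (-0.05)(-0.05) = 0.4775
  C_23 = −[(0.80)(-0.15) − (-0.35)(-0.05)] = 0.1375
  C_31 = (-0.35)(-0.15) − (-0.05)(0.65) = 0.0850
  C_32 = −[(0.80)(-0.15) − (-0.05)(-0.10)] = 0.1250
  C_33 = (0.80)(0.65) − (-0.35)(-0.10) = 0.4850
det(I−A) = Σ_j (I−A)_1j·C_1j = (0.80)(0.3675) + (-0.35)(0.0675) + (-0.05)(0.0475) = 0.2680
adj(I−A) = Cᵀ =
  [ 0.3675   0.2175   0.0850]
  [ 0.0675   0.4775   0.1250]
  [ 0.0475   0.1375   0.4850]
(I − A)⁻¹ = adj(I−A) / det(I−A) ≈
  [   1.3713     0.8116     0.3172]
  [   0.2519     1.7817     0.4664]
  [   0.1772     0.5131     1.8097]
The output multiplier for sector j is the column-j sum of the Leontief inverse (I − A)⁻¹ = adj(I−A) / det(I−A).
Column L of adj(I−A): (0.3675, 0.0675, 0.0475); det(I−A) = 0.2680.
m_L = (0.3675 + 0.0675 + 0.0475) / 0.2680 = 0.4825 / 0.2680 ≈ 1.800.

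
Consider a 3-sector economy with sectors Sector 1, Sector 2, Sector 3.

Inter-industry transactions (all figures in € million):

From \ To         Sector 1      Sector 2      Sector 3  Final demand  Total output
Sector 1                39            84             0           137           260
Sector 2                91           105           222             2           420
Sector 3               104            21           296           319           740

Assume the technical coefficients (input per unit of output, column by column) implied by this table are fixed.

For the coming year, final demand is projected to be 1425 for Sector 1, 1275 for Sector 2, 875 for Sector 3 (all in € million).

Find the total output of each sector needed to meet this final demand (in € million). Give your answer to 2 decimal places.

x_1 = 2717.28, x_2 = 4423.46, x_3 = 3638.48

Technical coefficients a_ij = z_ij / X_j:
  a_11 = 39/260 = 0.15, a_21 = 91/260 = 0.35, a_31 = 104/260 = 0.40
  a_12 = 84/420 = 0.20, a_22 = 105/420 = 0.25, a_32 = 21/420 = 0.05
  a_13 = 0/740 = 0.00, a_23 = 222/740 = 0.30, a_33 = 296/740 = 0.40
I − A =
  [   0.85    -0.20     0.00]
  [  -0.35     0.75    -0.30]
  [  -0.40    -0.05     0.60]
Cofactors of I−A, C_ij = (−1)^(i+j)·(minor ij) (rows/columns in the sector order above):
  C_11 = (0.75)(0.60) − (-0.30)(-0.05) = 0.4350
  C_12 = −[(-0.35)(0.60) − (-0.30)(-0.40)] = 0.3300
  C_13 = (-0.35)(-0.05) − (0.75)(-0.40) = 0.3175
  C_21 = −[(-0.20)(0.60) − (0.00)(-0.05)] = 0.1200
  C_22 = (0.85)(0.60) − (0.00)(-0.40) = 0.5100
  C_23 = −[(0.85)(-0.05) − (-0.20)(-0.40)] = 0.1225
  C_31 = (-0.20)(-0.30) − (0.00)(0.75) = 0.0600
  C_32 = −[(0.85)(-0.30) − (0.00)(-0.35)] = 0.2550
  C_33 = (0.85)(0.75) − (-0.20)(-0.35) = 0.5675
det(I−A) = Σ_j (I−A)_1j·C_1j = (0.85)(0.4350) + (-0.20)(0.3300) + (0.00)(0.3175) = 0.30375
adj(I−A) = Cᵀ =
  [ 0.4350   0.1200   0.0600]
  [ 0.3300   0.5100   0.2550]
  [ 0.3175   0.1225   0.5675]
(I − A)⁻¹ = adj(I−A) / det(I−A) ≈
  [   1.4321     0.3951     0.1975]
  [   1.0864     1.6790     0.8395]
  [   1.0453     0.4033     1.8683]
x = (I − A)⁻¹ d = adj(I−A)·d / det(I−A), with det(I−A) = 0.30375:
  x_1 = (0.4350·1425 + 0.1200·1275 + 0.0600·875) / 0.30375 = 825.375 / 0.30375 ≈ 2717.28
  x_2 = (0.3300·1425 + 0.5100·1275 + 0.2550·875) / 0.30375 = 1343.625 / 0.30375 ≈ 4423.46
  x_3 = (0.3175·1425 + 0.1225·1275 + 0.5675·875) / 0.30375 = 1105.1875 / 0.30375 ≈ 3638.48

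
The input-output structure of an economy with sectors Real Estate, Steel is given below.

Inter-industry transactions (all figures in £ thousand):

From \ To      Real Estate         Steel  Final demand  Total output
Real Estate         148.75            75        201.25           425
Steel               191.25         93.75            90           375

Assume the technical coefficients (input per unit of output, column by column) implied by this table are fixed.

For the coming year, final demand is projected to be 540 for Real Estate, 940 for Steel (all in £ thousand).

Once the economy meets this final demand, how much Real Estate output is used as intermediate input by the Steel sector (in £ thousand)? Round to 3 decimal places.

z_12 = 429.686

Technical coefficients a_ij = z_ij / X_j:
  a_11 = 148.75/425 = 0.35, a_21 = 191.25/425 = 0.45
  a_12 = 75/375 = 0.20, a_22 = 93.75/375 = 0.25
I − A =
  [   0.65    -0.20]
  [  -0.45     0.75]
det(I−A) = (0.65)(0.75) − (-0.20)(-0.45) = 0.3975
adj(I−A) = [[0.75, 0.20], [0.45, 0.65]]
(I − A)⁻¹ = adj(I−A) / det(I−A) ≈
  [   1.8868     0.5031]
  [   1.1321     1.6352]
First solve x = (I − A)⁻¹ d = adj(I−A)·d / det(I−A); in particular x_2 = (0.45·540 + 0.65·940) / 0.3975 = 854.00 / 0.3975 ≈ 2148.42767.
Intermediate flow from 1 to 2: z_12 = a_12 · x_2 = 0.20 × 854.00 / 0.3975 = 170.80 / 0.3975 ≈ 429.686.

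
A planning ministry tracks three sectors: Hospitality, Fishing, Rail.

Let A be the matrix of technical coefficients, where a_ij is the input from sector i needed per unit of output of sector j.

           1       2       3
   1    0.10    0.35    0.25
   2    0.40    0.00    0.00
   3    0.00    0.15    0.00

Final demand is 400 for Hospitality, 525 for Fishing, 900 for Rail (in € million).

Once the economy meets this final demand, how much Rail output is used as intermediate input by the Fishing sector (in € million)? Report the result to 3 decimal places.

I − A =
  [   0.90    -0.35    -0.25]
  [  -0.40     1.00     0.00]
  [   0.00    -0.15     1.00]
Cofactors of I−A, C_ij = (−1)^(i+j)·(minor ij) (rows/columns in the sector order above):
  C_11 = (1.00)(1.00) − (0.00)(-0.15) = 1.0000
  C_12 = −[(-0.40)(1.00) − (0.00)(0.00)] = 0.4000
  C_13 = (-0.40)(-0.15) − (1.00)(0.00) = 0.0600
  C_21 = −[(-0.35)(1.00) − (-0.25)(-0.15)] = 0.3875
  C_22 = (0.90)(1.00) − (-0.25)(0.00) = 0.9000
  C_23 = −[(0.90)(-0.15) − (-0.35)(0.00)] = 0.1350
  C_31 = (-0.35)(0.00) − (-0.25)(1.00) = 0.2500
  C_32 = −[(0.90)(0.00) − (-0.25)(-0.40)] = 0.1000
  C_33 = (0.90)(1.00) − (-0.35)(-0.40) = 0.7600
det(I−A) = Σ_j (I−A)_1j·C_1j = (0.90)(1.0000) + (-0.35)(0.4000) + (-0.25)(0.0600) = 0.7450
adj(I−A) = Cᵀ =
  [ 1.0000   0.3875   0.2500]
  [ 0.4000   0.9000   0.1000]
  [ 0.0600   0.1350   0.7600]
(I − A)⁻¹ = adj(I−A) / det(I−A) ≈
  [   1.3423     0.5201     0.3356]
  [   0.5369     1.2081     0.1342]
  [   0.0805     0.1812     1.0201]
First solve x = (I − A)⁻¹ d = adj(I−A)·d / det(I−A); in particular x_2 = (0.4000·400 + 0.9000·525 + 0.1000·900) / 0.7450 = 722.50 / 0.7450 ≈ 969.79866.
Intermediate flow from 3 to 2: z_32 = a_32 · x_2 = 0.15 × 722.50 / 0.7450 = 108.375 / 0.7450 ≈ 145.470.

z_32 = 145.470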